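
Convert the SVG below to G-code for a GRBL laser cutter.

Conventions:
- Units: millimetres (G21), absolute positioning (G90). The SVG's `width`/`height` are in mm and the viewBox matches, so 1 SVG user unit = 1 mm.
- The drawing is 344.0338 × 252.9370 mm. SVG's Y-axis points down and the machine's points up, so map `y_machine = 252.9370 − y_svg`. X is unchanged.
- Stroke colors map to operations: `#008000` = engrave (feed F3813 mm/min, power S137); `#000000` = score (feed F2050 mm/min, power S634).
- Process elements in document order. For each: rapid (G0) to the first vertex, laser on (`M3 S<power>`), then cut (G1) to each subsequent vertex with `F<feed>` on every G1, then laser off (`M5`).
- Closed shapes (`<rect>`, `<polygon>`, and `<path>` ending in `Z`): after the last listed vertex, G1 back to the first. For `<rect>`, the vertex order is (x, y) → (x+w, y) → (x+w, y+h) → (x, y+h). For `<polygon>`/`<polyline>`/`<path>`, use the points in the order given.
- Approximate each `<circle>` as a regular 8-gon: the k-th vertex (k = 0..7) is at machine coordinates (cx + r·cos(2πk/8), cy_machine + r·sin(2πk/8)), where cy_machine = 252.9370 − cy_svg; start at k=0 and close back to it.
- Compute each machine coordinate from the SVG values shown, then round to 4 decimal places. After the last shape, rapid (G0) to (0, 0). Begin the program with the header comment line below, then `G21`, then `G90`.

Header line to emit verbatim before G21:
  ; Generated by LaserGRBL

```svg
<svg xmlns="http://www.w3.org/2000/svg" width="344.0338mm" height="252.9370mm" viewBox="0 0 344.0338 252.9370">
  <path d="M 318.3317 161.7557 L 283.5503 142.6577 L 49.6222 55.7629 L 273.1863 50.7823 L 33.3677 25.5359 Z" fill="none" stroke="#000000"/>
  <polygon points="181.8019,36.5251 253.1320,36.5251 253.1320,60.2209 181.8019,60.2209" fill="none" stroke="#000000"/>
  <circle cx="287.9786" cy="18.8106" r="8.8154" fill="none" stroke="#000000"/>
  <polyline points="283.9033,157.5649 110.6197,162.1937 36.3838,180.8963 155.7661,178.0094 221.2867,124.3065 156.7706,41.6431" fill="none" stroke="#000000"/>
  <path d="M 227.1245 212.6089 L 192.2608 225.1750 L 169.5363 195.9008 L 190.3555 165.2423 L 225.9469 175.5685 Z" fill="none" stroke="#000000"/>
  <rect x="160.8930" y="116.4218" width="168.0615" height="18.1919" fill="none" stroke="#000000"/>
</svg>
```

; Generated by LaserGRBL
G21
G90
G0 X318.3317 Y91.1813
M3 S634
G1 X283.5503 Y110.2793 F2050
G1 X49.6222 Y197.1741 F2050
G1 X273.1863 Y202.1547 F2050
G1 X33.3677 Y227.4011 F2050
G1 X318.3317 Y91.1813 F2050
M5
G0 X181.8019 Y216.4119
M3 S634
G1 X253.1320 Y216.4119 F2050
G1 X253.1320 Y192.7161 F2050
G1 X181.8019 Y192.7161 F2050
G1 X181.8019 Y216.4119 F2050
M5
G0 X296.7940 Y234.1264
M3 S634
G1 X294.2120 Y240.3598 F2050
G1 X287.9786 Y242.9418 F2050
G1 X281.7452 Y240.3598 F2050
G1 X279.1632 Y234.1264 F2050
G1 X281.7452 Y227.8930 F2050
G1 X287.9786 Y225.3110 F2050
G1 X294.2120 Y227.8930 F2050
G1 X296.7940 Y234.1264 F2050
M5
G0 X283.9033 Y95.3721
M3 S634
G1 X110.6197 Y90.7433 F2050
G1 X36.3838 Y72.0407 F2050
G1 X155.7661 Y74.9276 F2050
G1 X221.2867 Y128.6305 F2050
G1 X156.7706 Y211.2939 F2050
M5
G0 X227.1245 Y40.3281
M3 S634
G1 X192.2608 Y27.7620 F2050
G1 X169.5363 Y57.0362 F2050
G1 X190.3555 Y87.6947 F2050
G1 X225.9469 Y77.3685 F2050
G1 X227.1245 Y40.3281 F2050
M5
G0 X160.8930 Y136.5152
M3 S634
G1 X328.9545 Y136.5152 F2050
G1 X328.9545 Y118.3233 F2050
G1 X160.8930 Y118.3233 F2050
G1 X160.8930 Y136.5152 F2050
M5
G0 X0.0000 Y0.0000

1 u = 1 mm; y_m = 252.9370 − y.

[1] `<path>` closed polygon, #000000→score S634 F2050: (318.3317,91.1813) → (283.5503,110.2793) → (49.6222,197.1741) → (273.1863,202.1547) → (33.3677,227.4011) → (318.3317,91.1813) (closed)

[2] `<polygon>` rectangle, #000000→score S634 F2050: (181.8019,216.4119) → (253.1320,216.4119) → (253.1320,192.7161) → (181.8019,192.7161) → (181.8019,216.4119) (closed)

[3] `<circle>` circle, #000000→score S634 F2050: (296.7940,234.1264) → (294.2120,240.3598) → (287.9786,242.9418) → (281.7452,240.3598) → (279.1632,234.1264) → (281.7452,227.8930) → (287.9786,225.3110) → (294.2120,227.8930) → (296.7940,234.1264) (closed)

[4] `<polyline>` open polyline, #000000→score S634 F2050: (283.9033,95.3721) → (110.6197,90.7433) → (36.3838,72.0407) → (155.7661,74.9276) → (221.2867,128.6305) → (156.7706,211.2939)

[5] `<path>` regular polygon, #000000→score S634 F2050: (227.1245,40.3281) → (192.2608,27.7620) → (169.5363,57.0362) → (190.3555,87.6947) → (225.9469,77.3685) → (227.1245,40.3281) (closed)

[6] `<rect>` rectangle, #000000→score S634 F2050: (160.8930,136.5152) → (328.9545,136.5152) → (328.9545,118.3233) → (160.8930,118.3233) → (160.8930,136.5152) (closed)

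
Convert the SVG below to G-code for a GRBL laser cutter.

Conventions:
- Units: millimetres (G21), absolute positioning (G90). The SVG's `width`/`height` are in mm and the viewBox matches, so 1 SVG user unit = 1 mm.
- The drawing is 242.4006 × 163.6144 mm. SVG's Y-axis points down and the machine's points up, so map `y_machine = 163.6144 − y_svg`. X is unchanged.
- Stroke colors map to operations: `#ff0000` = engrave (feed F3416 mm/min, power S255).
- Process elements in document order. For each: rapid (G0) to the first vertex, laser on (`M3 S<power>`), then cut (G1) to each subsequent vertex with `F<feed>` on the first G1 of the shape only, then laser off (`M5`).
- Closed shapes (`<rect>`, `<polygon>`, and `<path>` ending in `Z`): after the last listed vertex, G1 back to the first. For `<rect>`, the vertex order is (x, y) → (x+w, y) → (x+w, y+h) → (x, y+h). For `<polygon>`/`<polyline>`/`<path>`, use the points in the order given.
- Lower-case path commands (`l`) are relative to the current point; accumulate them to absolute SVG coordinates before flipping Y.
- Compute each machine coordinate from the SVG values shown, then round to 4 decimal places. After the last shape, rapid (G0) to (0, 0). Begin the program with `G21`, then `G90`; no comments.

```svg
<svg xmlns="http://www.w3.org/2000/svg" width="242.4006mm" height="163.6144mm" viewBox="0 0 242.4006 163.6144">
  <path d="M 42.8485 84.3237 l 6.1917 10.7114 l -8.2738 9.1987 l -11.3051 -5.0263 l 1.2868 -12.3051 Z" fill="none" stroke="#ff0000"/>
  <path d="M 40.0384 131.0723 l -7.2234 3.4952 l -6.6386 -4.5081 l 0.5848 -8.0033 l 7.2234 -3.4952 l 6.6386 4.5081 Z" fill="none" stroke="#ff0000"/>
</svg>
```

G21
G90
G0 X42.8485 Y79.2907
M3 S255
G1 X49.0402 Y68.5793 F3416
G1 X40.7664 Y59.3806
G1 X29.4613 Y64.4069
G1 X30.7481 Y76.7120
G1 X42.8485 Y79.2907
M5
G0 X40.0384 Y32.5421
M3 S255
G1 X32.8150 Y29.0469 F3416
G1 X26.1764 Y33.5550
G1 X26.7612 Y41.5583
G1 X33.9846 Y45.0535
G1 X40.6232 Y40.5454
G1 X40.0384 Y32.5421
M5
G0 X0.0000 Y0.0000

1 u = 1 mm; y_m = 163.6144 − y.

[1] `<path>` regular polygon, #ff0000→engrave S255 F3416: (42.8485,79.2907) → (49.0402,68.5793) → (40.7664,59.3806) → (29.4613,64.4069) → (30.7481,76.7120) → (42.8485,79.2907) (closed)

[2] `<path>` regular polygon, #ff0000→engrave S255 F3416: (40.0384,32.5421) → (32.8150,29.0469) → (26.1764,33.5550) → (26.7612,41.5583) → (33.9846,45.0535) → (40.6232,40.5454) → (40.0384,32.5421) (closed)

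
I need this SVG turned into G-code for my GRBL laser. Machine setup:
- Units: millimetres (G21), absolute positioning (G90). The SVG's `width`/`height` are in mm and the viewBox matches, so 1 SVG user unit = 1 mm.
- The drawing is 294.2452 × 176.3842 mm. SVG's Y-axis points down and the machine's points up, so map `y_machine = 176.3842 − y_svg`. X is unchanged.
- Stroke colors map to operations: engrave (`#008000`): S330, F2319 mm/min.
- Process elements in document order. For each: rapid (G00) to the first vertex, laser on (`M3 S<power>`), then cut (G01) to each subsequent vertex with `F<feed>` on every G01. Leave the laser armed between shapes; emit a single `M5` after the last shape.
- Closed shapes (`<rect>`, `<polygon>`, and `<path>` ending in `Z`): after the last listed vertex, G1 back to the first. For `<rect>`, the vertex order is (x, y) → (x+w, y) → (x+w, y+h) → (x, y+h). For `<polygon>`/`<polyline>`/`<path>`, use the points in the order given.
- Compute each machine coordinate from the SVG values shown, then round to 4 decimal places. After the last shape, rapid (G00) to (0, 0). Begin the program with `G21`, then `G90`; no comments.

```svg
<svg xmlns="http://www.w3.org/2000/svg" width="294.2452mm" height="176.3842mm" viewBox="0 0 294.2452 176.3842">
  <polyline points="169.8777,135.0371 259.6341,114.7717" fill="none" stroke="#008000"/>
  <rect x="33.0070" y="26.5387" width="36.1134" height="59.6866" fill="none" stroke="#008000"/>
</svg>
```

Since the viewBox matches the mm dimensions, user units are millimetres directly. The only transform is the Y-flip y_m = 176.3842 − y_svg.

Shape 1 is a line segment drawn with `<polyline>`. Its stroke #008000 means engrave at S330, F2319. After flipping Y the toolpath is (169.8777,41.3471) → (259.6341,61.6125).

Shape 2 is a rectangle drawn with `<rect>`. Its stroke #008000 means engrave at S330, F2319. After flipping Y the toolpath is (33.0070,149.8455) → (69.1204,149.8455) → (69.1204,90.1589) → (33.0070,90.1589) → (33.0070,149.8455), returning to the start.

G21
G90
G00 X169.8777 Y41.3471
M3 S330
G01 X259.6341 Y61.6125 F2319
G00 X33.0070 Y149.8455
M3 S330
G01 X69.1204 Y149.8455 F2319
G01 X69.1204 Y90.1589 F2319
G01 X33.0070 Y90.1589 F2319
G01 X33.0070 Y149.8455 F2319
M5
G00 X0.0000 Y0.0000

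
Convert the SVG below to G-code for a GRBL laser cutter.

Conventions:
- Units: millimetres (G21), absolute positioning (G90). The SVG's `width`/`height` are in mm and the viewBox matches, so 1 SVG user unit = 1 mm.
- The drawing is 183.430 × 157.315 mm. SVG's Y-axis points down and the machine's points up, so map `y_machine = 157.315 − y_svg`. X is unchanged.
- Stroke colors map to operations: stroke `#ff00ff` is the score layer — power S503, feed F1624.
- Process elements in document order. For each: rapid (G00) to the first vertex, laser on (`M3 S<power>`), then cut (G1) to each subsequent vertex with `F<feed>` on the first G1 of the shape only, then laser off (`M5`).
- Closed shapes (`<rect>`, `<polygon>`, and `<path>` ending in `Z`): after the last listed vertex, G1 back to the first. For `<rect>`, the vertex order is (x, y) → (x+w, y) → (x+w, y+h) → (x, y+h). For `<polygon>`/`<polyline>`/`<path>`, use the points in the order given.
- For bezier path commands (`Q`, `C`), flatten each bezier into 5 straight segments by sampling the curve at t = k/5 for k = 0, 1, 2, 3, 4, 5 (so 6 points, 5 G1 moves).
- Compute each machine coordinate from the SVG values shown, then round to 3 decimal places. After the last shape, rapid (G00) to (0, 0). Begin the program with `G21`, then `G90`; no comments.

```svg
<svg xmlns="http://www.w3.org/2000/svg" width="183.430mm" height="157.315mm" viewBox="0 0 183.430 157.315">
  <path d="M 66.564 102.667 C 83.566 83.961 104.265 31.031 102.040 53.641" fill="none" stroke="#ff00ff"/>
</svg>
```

G21
G90
G00 X66.564 Y54.648
M3 S503
G1 X76.996 Y69.100 F1624
G1 X87.037 Y86.498
G1 X95.410 Y101.572
G1 X100.837 Y109.053
G1 X102.040 Y103.674
M5
G00 X0.000 Y0.000

1 u = 1 mm; y_m = 157.315 − y.

[1] `<path>` cubic bezier, #ff00ff→score S503 F1624: (66.564,54.648) → (76.996,69.100) → (87.037,86.498) → (95.410,101.572) → (100.837,109.053) → (102.040,103.674)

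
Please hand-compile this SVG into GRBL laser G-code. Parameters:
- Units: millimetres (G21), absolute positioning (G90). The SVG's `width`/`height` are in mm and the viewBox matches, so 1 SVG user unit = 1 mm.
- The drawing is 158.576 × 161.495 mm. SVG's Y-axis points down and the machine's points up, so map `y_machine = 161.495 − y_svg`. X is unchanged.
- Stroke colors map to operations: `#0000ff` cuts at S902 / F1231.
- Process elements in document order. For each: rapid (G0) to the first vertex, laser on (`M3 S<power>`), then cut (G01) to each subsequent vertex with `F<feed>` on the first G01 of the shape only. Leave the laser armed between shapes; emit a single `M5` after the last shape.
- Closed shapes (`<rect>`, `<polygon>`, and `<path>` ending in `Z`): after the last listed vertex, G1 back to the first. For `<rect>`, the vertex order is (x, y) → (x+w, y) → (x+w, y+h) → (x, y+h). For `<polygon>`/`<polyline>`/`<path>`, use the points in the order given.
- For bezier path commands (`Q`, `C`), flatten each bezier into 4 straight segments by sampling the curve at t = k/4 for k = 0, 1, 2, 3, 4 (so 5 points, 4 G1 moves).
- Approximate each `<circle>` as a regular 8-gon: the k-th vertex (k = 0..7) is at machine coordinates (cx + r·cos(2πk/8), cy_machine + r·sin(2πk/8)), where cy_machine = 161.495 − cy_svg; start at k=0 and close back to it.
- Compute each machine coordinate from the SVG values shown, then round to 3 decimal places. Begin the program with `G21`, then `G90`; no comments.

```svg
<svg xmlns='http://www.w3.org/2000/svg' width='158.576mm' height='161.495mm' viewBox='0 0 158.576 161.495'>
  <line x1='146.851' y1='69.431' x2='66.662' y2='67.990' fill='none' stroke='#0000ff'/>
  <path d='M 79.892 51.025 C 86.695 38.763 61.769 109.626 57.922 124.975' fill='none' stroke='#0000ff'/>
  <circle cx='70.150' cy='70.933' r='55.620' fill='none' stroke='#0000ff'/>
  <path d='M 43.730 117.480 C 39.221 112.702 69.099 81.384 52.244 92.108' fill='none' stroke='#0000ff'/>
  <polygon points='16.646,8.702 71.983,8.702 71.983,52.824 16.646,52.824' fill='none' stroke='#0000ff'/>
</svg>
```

G21
G90
G0 X146.851 Y92.064
M3 S902
G01 X66.662 Y93.505 F1231
G0 X79.892 Y110.470
M3 S902
G01 X79.870 Y106.247 F1231
G01 X72.901 Y83.849
G01 X63.934 Y56.274
G01 X57.922 Y36.520
G0 X125.770 Y90.562
M3 S902
G01 X109.479 Y129.891 F1231
G01 X70.150 Y146.182
G01 X30.821 Y129.891
G01 X14.530 Y90.562
G01 X30.821 Y51.233
G01 X70.150 Y34.942
G01 X109.479 Y51.233
G01 X125.770 Y90.562
G0 X43.730 Y44.015
M3 S902
G01 X45.528 Y51.503 F1231
G01 X52.617 Y62.514
G01 X57.390 Y70.619
G01 X52.244 Y69.387
G0 X16.646 Y152.793
M3 S902
G01 X71.983 Y152.793 F1231
G01 X71.983 Y108.671
G01 X16.646 Y108.671
G01 X16.646 Y152.793
M5

Since the viewBox matches the mm dimensions, user units are millimetres directly. The only transform is the Y-flip y_m = 161.495 − y_svg.

Shape 1 is a line segment drawn with `<line>`. Its stroke #0000ff means cut at S902, F1231. After flipping Y the toolpath is (146.851,92.064) → (66.662,93.505).

Shape 2 is a cubic bezier drawn with `<path>`. Its stroke #0000ff means cut at S902, F1231. After flipping Y the toolpath is (79.892,110.470) → (79.870,106.247) → (72.901,83.849) → (63.934,56.274) → (57.922,36.520).

Shape 3 is a circle drawn with `<circle>`. Its stroke #0000ff means cut at S902, F1231. After flipping Y the toolpath is (125.770,90.562) → (109.479,129.891) → (70.150,146.182) → (30.821,129.891) → (14.530,90.562) → (30.821,51.233) → (70.150,34.942) → (109.479,51.233) → (125.770,90.562), returning to the start.

Shape 4 is a cubic bezier drawn with `<path>`. Its stroke #0000ff means cut at S902, F1231. After flipping Y the toolpath is (43.730,44.015) → (45.528,51.503) → (52.617,62.514) → (57.390,70.619) → (52.244,69.387).

Shape 5 is a rectangle drawn with `<polygon>`. Its stroke #0000ff means cut at S902, F1231. After flipping Y the toolpath is (16.646,152.793) → (71.983,152.793) → (71.983,108.671) → (16.646,108.671) → (16.646,152.793), returning to the start.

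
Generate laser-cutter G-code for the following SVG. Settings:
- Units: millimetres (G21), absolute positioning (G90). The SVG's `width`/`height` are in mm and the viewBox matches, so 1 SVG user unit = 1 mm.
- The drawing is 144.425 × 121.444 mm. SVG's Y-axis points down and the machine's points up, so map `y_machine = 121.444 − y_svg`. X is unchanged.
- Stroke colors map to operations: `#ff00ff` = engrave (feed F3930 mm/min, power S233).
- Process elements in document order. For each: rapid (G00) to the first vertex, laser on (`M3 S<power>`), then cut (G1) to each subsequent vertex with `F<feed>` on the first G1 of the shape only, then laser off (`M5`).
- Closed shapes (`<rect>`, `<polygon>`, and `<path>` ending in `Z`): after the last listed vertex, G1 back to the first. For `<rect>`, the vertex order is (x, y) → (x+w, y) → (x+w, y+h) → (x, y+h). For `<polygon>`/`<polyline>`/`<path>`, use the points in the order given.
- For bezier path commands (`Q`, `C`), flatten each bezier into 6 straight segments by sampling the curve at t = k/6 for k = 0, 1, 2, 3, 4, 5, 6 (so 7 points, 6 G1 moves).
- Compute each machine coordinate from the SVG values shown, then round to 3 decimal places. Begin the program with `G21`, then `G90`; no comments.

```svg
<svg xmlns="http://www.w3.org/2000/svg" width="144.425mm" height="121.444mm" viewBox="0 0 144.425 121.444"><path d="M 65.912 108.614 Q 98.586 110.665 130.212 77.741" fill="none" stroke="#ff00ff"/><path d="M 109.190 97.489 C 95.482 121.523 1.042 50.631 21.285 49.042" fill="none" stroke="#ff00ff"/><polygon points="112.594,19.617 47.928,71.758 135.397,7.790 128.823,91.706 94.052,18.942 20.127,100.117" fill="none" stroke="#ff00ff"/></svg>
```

G21
G90
G00 X65.912 Y12.830
M3 S233
G1 X76.774 Y13.118 F3930
G1 X87.578 Y15.349
G1 X98.324 Y19.523
G1 X109.012 Y25.640
G1 X119.641 Y33.700
G1 X130.212 Y43.703
M5
G00 X109.190 Y23.955
M3 S233
G1 X96.513 Y19.088 F3930
G1 X75.809 Y25.480
G1 X52.506 Y38.570
G1 X32.032 Y53.795
G1 X19.816 Y66.593
G1 X21.285 Y72.402
M5
G00 X112.594 Y101.827
M3 S233
G1 X47.928 Y49.686 F3930
G1 X135.397 Y113.654
G1 X128.823 Y29.738
G1 X94.052 Y102.502
G1 X20.127 Y21.327
G1 X112.594 Y101.827
M5

Since the viewBox matches the mm dimensions, user units are millimetres directly. The only transform is the Y-flip y_m = 121.444 − y_svg.

Shape 1 is a quadratic bezier drawn with `<path>`. Its stroke #ff00ff means engrave at S233, F3930. After flipping Y the toolpath is (65.912,12.830) → (76.774,13.118) → (87.578,15.349) → (98.324,19.523) → (109.012,25.640) → (119.641,33.700) → (130.212,43.703).

Shape 2 is a cubic bezier drawn with `<path>`. Its stroke #ff00ff means engrave at S233, F3930. After flipping Y the toolpath is (109.190,23.955) → (96.513,19.088) → (75.809,25.480) → (52.506,38.570) → (32.032,53.795) → (19.816,66.593) → (21.285,72.402).

Shape 3 is a closed polygon drawn with `<polygon>`. Its stroke #ff00ff means engrave at S233, F3930. After flipping Y the toolpath is (112.594,101.827) → (47.928,49.686) → (135.397,113.654) → (128.823,29.738) → (94.052,102.502) → (20.127,21.327) → (112.594,101.827), returning to the start.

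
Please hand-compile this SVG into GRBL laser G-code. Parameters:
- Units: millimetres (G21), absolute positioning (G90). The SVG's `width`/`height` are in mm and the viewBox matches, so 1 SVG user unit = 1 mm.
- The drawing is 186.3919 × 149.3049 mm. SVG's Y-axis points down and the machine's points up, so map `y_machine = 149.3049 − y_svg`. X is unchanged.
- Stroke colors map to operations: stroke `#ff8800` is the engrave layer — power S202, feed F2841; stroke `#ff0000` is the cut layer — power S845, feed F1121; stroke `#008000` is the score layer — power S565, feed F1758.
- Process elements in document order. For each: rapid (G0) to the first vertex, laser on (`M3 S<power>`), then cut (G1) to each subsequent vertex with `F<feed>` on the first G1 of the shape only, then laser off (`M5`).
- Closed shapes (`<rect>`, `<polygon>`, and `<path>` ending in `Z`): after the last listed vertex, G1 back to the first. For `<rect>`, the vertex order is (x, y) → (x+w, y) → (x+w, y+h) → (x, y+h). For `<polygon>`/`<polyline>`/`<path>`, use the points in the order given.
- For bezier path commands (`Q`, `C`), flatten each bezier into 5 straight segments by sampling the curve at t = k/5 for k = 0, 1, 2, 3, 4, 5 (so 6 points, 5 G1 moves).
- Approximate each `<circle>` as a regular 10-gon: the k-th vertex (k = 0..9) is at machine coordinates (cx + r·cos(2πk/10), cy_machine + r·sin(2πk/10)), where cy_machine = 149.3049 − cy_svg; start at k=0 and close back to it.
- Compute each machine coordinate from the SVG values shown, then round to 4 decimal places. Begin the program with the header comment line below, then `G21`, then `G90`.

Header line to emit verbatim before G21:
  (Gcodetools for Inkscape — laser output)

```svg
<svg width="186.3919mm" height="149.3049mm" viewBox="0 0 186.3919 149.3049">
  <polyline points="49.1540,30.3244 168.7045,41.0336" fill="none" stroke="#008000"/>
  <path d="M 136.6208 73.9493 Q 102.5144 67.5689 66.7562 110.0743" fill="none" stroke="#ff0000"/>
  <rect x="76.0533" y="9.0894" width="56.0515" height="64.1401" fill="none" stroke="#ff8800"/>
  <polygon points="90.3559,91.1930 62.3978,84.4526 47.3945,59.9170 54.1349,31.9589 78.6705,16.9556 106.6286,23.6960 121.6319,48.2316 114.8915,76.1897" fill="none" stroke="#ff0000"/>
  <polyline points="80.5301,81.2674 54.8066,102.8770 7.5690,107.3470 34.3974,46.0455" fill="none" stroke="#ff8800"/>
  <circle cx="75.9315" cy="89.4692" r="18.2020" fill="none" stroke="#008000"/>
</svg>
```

viewBox `0 0 186.3919 149.3049` with mm width/height → 1 unit = 1 mm. Flip: y_m = 149.3049 − y_svg.

**Shape 1** — `<polyline>` line segment, stroke `#008000` → score (S565, F1758). Machine vertices: (49.1540,118.9805) → (168.7045,108.2713). Open path.

**Shape 2** — `<path>` quadratic bezier, stroke `#ff0000` → cut (S845, F1121). Control points (SVG): P0=(136.6208,73.9493), P1=(102.5144,67.5689), P2=(66.7562,110.0743); sampled at t=k/5. Machine vertices: (136.6208,75.3556) → (122.9122,75.9523) → (109.0714,72.6382) → (95.0985,65.4132) → (80.9934,54.2773) → (66.7562,39.2306). Open path.

**Shape 3** — `<rect>` rectangle, stroke `#ff8800` → engrave (S202, F2841). Machine vertices: (76.0533,140.2155) → (132.1048,140.2155) → (132.1048,76.0754) → (76.0533,76.0754) → (76.0533,140.2155). Closed: final G1 returns to the first vertex.

**Shape 4** — `<polygon>` regular polygon, stroke `#ff0000` → cut (S845, F1121). Machine vertices: (90.3559,58.1119) → (62.3978,64.8523) → (47.3945,89.3879) → (54.1349,117.3460) → (78.6705,132.3493) → (106.6286,125.6089) → (121.6319,101.0733) → (114.8915,73.1152) → (90.3559,58.1119). Closed: final G1 returns to the first vertex.

**Shape 5** — `<polyline>` open polyline, stroke `#ff8800` → engrave (S202, F2841). Machine vertices: (80.5301,68.0375) → (54.8066,46.4279) → (7.5690,41.9579) → (34.3974,103.2594). Open path.

**Shape 6** — `<circle>` circle, stroke `#008000` → score (S565, F1758). Machine vertices: (94.1335,59.8357) → (90.6572,70.5346) → (81.5562,77.1468) → (70.3068,77.1468) → (61.2058,70.5346) → (57.7295,59.8357) → (61.2058,49.1368) → (70.3068,42.5246) → (81.5562,42.5246) → (90.6572,49.1368) → (94.1335,59.8357). Closed: final G1 returns to the first vertex.

(Gcodetools for Inkscape — laser output)
G21
G90
G0 X49.1540 Y118.9805
M3 S565
G1 X168.7045 Y108.2713 F1758
M5
G0 X136.6208 Y75.3556
M3 S845
G1 X122.9122 Y75.9523 F1121
G1 X109.0714 Y72.6382
G1 X95.0985 Y65.4132
G1 X80.9934 Y54.2773
G1 X66.7562 Y39.2306
M5
G0 X76.0533 Y140.2155
M3 S202
G1 X132.1048 Y140.2155 F2841
G1 X132.1048 Y76.0754
G1 X76.0533 Y76.0754
G1 X76.0533 Y140.2155
M5
G0 X90.3559 Y58.1119
M3 S845
G1 X62.3978 Y64.8523 F1121
G1 X47.3945 Y89.3879
G1 X54.1349 Y117.3460
G1 X78.6705 Y132.3493
G1 X106.6286 Y125.6089
G1 X121.6319 Y101.0733
G1 X114.8915 Y73.1152
G1 X90.3559 Y58.1119
M5
G0 X80.5301 Y68.0375
M3 S202
G1 X54.8066 Y46.4279 F2841
G1 X7.5690 Y41.9579
G1 X34.3974 Y103.2594
M5
G0 X94.1335 Y59.8357
M3 S565
G1 X90.6572 Y70.5346 F1758
G1 X81.5562 Y77.1468
G1 X70.3068 Y77.1468
G1 X61.2058 Y70.5346
G1 X57.7295 Y59.8357
G1 X61.2058 Y49.1368
G1 X70.3068 Y42.5246
G1 X81.5562 Y42.5246
G1 X90.6572 Y49.1368
G1 X94.1335 Y59.8357
M5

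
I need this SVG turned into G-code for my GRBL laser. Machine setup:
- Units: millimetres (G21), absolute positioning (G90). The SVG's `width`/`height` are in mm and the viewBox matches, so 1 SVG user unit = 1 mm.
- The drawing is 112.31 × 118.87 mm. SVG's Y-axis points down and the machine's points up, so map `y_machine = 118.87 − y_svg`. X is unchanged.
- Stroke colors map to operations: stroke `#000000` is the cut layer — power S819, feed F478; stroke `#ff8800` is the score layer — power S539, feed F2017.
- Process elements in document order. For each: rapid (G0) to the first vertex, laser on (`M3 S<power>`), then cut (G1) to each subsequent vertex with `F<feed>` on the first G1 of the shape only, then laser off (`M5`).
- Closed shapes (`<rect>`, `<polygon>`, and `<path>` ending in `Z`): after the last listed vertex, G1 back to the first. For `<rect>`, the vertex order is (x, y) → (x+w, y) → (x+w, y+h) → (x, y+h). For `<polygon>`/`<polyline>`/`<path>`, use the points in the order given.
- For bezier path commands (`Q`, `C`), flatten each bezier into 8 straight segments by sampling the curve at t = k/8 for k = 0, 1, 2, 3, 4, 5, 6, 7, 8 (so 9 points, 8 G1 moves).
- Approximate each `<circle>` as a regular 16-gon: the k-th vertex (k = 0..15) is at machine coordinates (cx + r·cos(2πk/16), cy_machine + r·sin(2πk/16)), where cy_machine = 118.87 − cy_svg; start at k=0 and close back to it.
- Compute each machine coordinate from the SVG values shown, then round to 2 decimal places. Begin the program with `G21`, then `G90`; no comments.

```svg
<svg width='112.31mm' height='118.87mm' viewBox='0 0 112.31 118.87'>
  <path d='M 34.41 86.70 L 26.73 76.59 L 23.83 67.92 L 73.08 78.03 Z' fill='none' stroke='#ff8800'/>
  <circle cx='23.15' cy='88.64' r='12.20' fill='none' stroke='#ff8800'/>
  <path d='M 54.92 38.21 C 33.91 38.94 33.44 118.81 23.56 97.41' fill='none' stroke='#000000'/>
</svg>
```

Since the viewBox matches the mm dimensions, user units are millimetres directly. The only transform is the Y-flip y_m = 118.87 − y_svg.

Shape 1 is a closed polygon drawn with `<path>`. Its stroke #ff8800 means score at S539, F2017. After flipping Y the toolpath is (34.41,32.17) → (26.73,42.28) → (23.83,50.95) → (73.08,40.84) → (34.41,32.17), returning to the start.

Shape 2 is a circle drawn with `<circle>`. Its stroke #ff8800 means score at S539, F2017. After flipping Y the toolpath is (35.35,30.23) → (34.42,34.90) → (31.78,38.86) → (27.82,41.50) → (23.15,42.43) → (18.48,41.50) → (14.52,38.86) → (11.88,34.90) → (10.95,30.23) → (11.88,25.56) → (14.52,21.60) → (18.48,18.96) → (23.15,18.03) → (27.82,18.96) → (31.78,21.60) → (34.42,25.56) → (35.35,30.23), returning to the start.

Shape 3 is a cubic bezier drawn with `<path>`. Its stroke #000000 means cut at S819, F478. After flipping Y the toolpath is (54.92,80.66) → (47.95,77.03) → (42.55,68.09) → (38.37,55.97) → (35.07,42.76) → (32.28,30.59) → (29.67,21.58) → (26.88,17.83) → (23.56,21.46).

G21
G90
G0 X34.41 Y32.17
M3 S539
G1 X26.73 Y42.28 F2017
G1 X23.83 Y50.95
G1 X73.08 Y40.84
G1 X34.41 Y32.17
M5
G0 X35.35 Y30.23
M3 S539
G1 X34.42 Y34.90 F2017
G1 X31.78 Y38.86
G1 X27.82 Y41.50
G1 X23.15 Y42.43
G1 X18.48 Y41.50
G1 X14.52 Y38.86
G1 X11.88 Y34.90
G1 X10.95 Y30.23
G1 X11.88 Y25.56
G1 X14.52 Y21.60
G1 X18.48 Y18.96
G1 X23.15 Y18.03
G1 X27.82 Y18.96
G1 X31.78 Y21.60
G1 X34.42 Y25.56
G1 X35.35 Y30.23
M5
G0 X54.92 Y80.66
M3 S819
G1 X47.95 Y77.03 F478
G1 X42.55 Y68.09
G1 X38.37 Y55.97
G1 X35.07 Y42.76
G1 X32.28 Y30.59
G1 X29.67 Y21.58
G1 X26.88 Y17.83
G1 X23.56 Y21.46
M5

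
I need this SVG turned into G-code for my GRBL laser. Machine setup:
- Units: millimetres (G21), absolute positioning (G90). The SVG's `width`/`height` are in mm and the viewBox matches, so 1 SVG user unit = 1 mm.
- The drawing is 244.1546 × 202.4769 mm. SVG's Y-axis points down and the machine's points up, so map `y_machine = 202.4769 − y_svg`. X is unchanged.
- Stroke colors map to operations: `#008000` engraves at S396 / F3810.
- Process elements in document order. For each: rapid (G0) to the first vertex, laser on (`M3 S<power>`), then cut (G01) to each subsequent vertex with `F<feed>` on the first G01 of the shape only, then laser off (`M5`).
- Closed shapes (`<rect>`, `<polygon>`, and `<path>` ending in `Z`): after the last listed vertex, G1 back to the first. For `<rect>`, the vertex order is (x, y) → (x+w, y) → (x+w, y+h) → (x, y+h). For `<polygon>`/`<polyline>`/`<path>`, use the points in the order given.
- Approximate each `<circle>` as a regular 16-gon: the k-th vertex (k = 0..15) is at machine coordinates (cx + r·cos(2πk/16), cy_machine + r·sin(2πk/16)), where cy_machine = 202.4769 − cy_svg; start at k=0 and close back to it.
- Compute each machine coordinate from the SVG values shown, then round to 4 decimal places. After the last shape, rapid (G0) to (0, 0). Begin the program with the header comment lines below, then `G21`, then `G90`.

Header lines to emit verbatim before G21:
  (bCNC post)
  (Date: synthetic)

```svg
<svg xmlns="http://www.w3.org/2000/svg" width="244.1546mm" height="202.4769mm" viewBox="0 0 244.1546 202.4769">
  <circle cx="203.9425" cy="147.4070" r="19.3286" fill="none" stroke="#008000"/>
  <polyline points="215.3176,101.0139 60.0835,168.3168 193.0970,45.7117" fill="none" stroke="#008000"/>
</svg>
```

viewBox `0 0 244.1546 202.4769` with mm width/height → 1 unit = 1 mm. Flip: y_m = 202.4769 − y_svg.

**Shape 1** — `<circle>` circle, stroke `#008000` → engrave (S396, F3810). Machine vertices: (223.2711,55.0699) → (221.7998,62.4666) → (217.6099,68.7373) → (211.3392,72.9272) → (203.9425,74.3985) → (196.5458,72.9272) → (190.2751,68.7373) → (186.0852,62.4666) → (184.6139,55.0699) → (186.0852,47.6732) → (190.2751,41.4025) → (196.5458,37.2126) → (203.9425,35.7413) → (211.3392,37.2126) → (217.6099,41.4025) → (221.7998,47.6732) → (223.2711,55.0699). Closed: final G1 returns to the first vertex.

**Shape 2** — `<polyline>` open polyline, stroke `#008000` → engrave (S396, F3810). Machine vertices: (215.3176,101.4630) → (60.0835,34.1601) → (193.0970,156.7652). Open path.

(bCNC post)
(Date: synthetic)
G21
G90
G0 X223.2711 Y55.0699
M3 S396
G01 X221.7998 Y62.4666 F3810
G01 X217.6099 Y68.7373
G01 X211.3392 Y72.9272
G01 X203.9425 Y74.3985
G01 X196.5458 Y72.9272
G01 X190.2751 Y68.7373
G01 X186.0852 Y62.4666
G01 X184.6139 Y55.0699
G01 X186.0852 Y47.6732
G01 X190.2751 Y41.4025
G01 X196.5458 Y37.2126
G01 X203.9425 Y35.7413
G01 X211.3392 Y37.2126
G01 X217.6099 Y41.4025
G01 X221.7998 Y47.6732
G01 X223.2711 Y55.0699
M5
G0 X215.3176 Y101.4630
M3 S396
G01 X60.0835 Y34.1601 F3810
G01 X193.0970 Y156.7652
M5
G0 X0.0000 Y0.0000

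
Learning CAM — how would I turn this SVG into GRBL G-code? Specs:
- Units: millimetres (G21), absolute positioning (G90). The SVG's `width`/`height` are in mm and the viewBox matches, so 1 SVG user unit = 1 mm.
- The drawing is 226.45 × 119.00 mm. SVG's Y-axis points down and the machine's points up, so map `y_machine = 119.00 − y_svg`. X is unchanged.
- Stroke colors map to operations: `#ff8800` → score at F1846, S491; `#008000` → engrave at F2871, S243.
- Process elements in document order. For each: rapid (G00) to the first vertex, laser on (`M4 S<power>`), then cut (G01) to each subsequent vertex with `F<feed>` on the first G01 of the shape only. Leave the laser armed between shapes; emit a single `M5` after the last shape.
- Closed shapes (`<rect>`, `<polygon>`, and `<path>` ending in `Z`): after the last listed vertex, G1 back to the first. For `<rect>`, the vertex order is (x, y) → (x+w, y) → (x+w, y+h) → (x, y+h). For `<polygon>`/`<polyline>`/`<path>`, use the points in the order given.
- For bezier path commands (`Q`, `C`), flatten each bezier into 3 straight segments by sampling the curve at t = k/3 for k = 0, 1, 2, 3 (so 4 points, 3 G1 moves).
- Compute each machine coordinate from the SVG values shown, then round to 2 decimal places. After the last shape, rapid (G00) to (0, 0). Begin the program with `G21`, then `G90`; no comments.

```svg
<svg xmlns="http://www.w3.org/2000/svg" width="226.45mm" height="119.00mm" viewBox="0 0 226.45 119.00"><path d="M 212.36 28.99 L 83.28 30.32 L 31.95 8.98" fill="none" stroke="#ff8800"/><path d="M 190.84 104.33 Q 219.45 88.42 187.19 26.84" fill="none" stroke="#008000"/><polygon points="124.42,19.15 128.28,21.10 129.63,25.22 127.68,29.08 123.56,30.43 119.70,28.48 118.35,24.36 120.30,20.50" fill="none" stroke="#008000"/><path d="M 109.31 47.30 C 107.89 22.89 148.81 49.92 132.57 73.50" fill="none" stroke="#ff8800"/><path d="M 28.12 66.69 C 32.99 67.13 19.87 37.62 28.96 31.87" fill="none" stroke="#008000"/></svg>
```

1 u = 1 mm; y_m = 119.00 − y.

[1] `<path>` open polyline, #ff8800→score S491 F1846: (212.36,90.01) → (83.28,88.68) → (31.95,110.02)

[2] `<path>` quadratic bezier, #008000→engrave S243 F2871: (190.84,14.67) → (203.15,30.35) → (201.93,56.18) → (187.19,92.16)

[3] `<polygon>` regular polygon, #008000→engrave S243 F2871: (124.42,99.85) → (128.28,97.90) → (129.63,93.78) → (127.68,89.92) → (123.56,88.57) → (119.70,90.52) → (118.35,94.64) → (120.30,98.50) → (124.42,99.85) (closed)

[4] `<path>` cubic bezier, #ff8800→score S491 F1846: (109.31,71.70) → (118.32,81.00) → (133.44,68.20) → (132.57,45.50)

[5] `<path>` cubic bezier, #008000→engrave S243 F2871: (28.12,52.31) → (28.48,59.86) → (25.78,75.45) → (28.96,87.13)

G21
G90
G00 X212.36 Y90.01
M4 S491
G01 X83.28 Y88.68 F1846
G01 X31.95 Y110.02
G00 X190.84 Y14.67
M4 S243
G01 X203.15 Y30.35 F2871
G01 X201.93 Y56.18
G01 X187.19 Y92.16
G00 X124.42 Y99.85
M4 S243
G01 X128.28 Y97.90 F2871
G01 X129.63 Y93.78
G01 X127.68 Y89.92
G01 X123.56 Y88.57
G01 X119.70 Y90.52
G01 X118.35 Y94.64
G01 X120.30 Y98.50
G01 X124.42 Y99.85
G00 X109.31 Y71.70
M4 S491
G01 X118.32 Y81.00 F1846
G01 X133.44 Y68.20
G01 X132.57 Y45.50
G00 X28.12 Y52.31
M4 S243
G01 X28.48 Y59.86 F2871
G01 X25.78 Y75.45
G01 X28.96 Y87.13
M5
G00 X0.00 Y0.00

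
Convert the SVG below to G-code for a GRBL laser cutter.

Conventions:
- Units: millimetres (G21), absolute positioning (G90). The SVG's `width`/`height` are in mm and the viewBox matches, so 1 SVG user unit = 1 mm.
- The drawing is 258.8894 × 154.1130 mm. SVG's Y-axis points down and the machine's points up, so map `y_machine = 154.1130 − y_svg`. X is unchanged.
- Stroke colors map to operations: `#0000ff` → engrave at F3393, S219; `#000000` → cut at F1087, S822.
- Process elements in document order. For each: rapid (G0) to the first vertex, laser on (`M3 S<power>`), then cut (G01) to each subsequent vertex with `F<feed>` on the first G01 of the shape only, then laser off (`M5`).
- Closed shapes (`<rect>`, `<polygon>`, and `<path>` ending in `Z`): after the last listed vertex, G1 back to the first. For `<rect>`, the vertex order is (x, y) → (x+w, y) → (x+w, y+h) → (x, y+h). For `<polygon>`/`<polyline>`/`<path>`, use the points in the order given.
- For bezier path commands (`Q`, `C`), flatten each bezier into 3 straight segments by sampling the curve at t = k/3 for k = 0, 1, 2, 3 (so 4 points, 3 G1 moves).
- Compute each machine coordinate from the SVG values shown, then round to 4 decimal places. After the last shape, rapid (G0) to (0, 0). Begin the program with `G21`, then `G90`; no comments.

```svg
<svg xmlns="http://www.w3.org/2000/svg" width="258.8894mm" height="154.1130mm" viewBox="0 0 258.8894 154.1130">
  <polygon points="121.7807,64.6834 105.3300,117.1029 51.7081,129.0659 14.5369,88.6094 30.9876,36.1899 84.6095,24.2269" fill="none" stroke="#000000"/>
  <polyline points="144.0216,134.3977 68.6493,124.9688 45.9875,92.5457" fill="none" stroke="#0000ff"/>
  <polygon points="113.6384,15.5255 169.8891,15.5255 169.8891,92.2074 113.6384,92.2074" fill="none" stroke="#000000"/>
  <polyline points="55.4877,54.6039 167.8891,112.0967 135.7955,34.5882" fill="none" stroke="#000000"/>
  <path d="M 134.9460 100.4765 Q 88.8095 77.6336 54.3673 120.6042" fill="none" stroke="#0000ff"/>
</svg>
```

G21
G90
G0 X121.7807 Y89.4296
M3 S822
G01 X105.3300 Y37.0101 F1087
G01 X51.7081 Y25.0471
G01 X14.5369 Y65.5036
G01 X30.9876 Y117.9231
G01 X84.6095 Y129.8861
G01 X121.7807 Y89.4296
M5
G0 X144.0216 Y19.7153
M3 S219
G01 X68.6493 Y29.1442 F3393
G01 X45.9875 Y61.5673
M5
G0 X113.6384 Y138.5875
M3 S822
G01 X169.8891 Y138.5875 F1087
G01 X169.8891 Y61.9056
G01 X113.6384 Y61.9056
G01 X113.6384 Y138.5875
M5
G0 X55.4877 Y99.5091
M3 S822
G01 X167.8891 Y42.0163 F1087
G01 X135.7955 Y119.5248
M5
G0 X134.9460 Y53.6365
M3 S219
G01 X105.4877 Y61.5525 F3393
G01 X78.6281 Y54.8433
G01 X54.3673 Y33.5088
M5
G0 X0.0000 Y0.0000

Since the viewBox matches the mm dimensions, user units are millimetres directly. The only transform is the Y-flip y_m = 154.1130 − y_svg.

Shape 1 is a regular polygon drawn with `<polygon>`. Its stroke #000000 means cut at S822, F1087. After flipping Y the toolpath is (121.7807,89.4296) → (105.3300,37.0101) → (51.7081,25.0471) → (14.5369,65.5036) → (30.9876,117.9231) → (84.6095,129.8861) → (121.7807,89.4296), returning to the start.

Shape 2 is a open polyline drawn with `<polyline>`. Its stroke #0000ff means engrave at S219, F3393. After flipping Y the toolpath is (144.0216,19.7153) → (68.6493,29.1442) → (45.9875,61.5673).

Shape 3 is a rectangle drawn with `<polygon>`. Its stroke #000000 means cut at S822, F1087. After flipping Y the toolpath is (113.6384,138.5875) → (169.8891,138.5875) → (169.8891,61.9056) → (113.6384,61.9056) → (113.6384,138.5875), returning to the start.

Shape 4 is a open polyline drawn with `<polyline>`. Its stroke #000000 means cut at S822, F1087. After flipping Y the toolpath is (55.4877,99.5091) → (167.8891,42.0163) → (135.7955,119.5248).

Shape 5 is a quadratic bezier drawn with `<path>`. Its stroke #0000ff means engrave at S219, F3393. After flipping Y the toolpath is (134.9460,53.6365) → (105.4877,61.5525) → (78.6281,54.8433) → (54.3673,33.5088).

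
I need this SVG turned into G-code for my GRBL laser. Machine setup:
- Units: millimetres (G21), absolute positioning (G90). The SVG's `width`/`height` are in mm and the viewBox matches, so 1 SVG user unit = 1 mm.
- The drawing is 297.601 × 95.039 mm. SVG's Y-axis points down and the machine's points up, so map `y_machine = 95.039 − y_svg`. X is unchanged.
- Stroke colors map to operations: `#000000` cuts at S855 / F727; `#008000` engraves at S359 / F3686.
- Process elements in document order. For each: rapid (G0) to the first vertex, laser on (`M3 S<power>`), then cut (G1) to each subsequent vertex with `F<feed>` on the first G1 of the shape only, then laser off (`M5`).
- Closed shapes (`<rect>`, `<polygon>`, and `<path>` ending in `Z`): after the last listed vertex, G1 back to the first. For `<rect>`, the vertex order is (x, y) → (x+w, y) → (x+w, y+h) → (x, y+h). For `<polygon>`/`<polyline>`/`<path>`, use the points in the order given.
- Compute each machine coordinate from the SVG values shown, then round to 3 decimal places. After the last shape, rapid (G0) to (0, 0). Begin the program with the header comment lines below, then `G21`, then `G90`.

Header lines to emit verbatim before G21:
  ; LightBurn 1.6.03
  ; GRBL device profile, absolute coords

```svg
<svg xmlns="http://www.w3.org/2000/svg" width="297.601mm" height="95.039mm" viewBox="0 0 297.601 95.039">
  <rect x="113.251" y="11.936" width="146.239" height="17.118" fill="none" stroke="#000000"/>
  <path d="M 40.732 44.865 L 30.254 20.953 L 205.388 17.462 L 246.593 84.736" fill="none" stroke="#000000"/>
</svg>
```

; LightBurn 1.6.03
; GRBL device profile, absolute coords
G21
G90
G0 X113.251 Y83.103
M3 S855
G1 X259.490 Y83.103 F727
G1 X259.490 Y65.985
G1 X113.251 Y65.985
G1 X113.251 Y83.103
M5
G0 X40.732 Y50.174
M3 S855
G1 X30.254 Y74.086 F727
G1 X205.388 Y77.577
G1 X246.593 Y10.303
M5
G0 X0.000 Y0.000

1 u = 1 mm; y_m = 95.039 − y.

[1] `<rect>` rectangle, #000000→cut S855 F727: (113.251,83.103) → (259.490,83.103) → (259.490,65.985) → (113.251,65.985) → (113.251,83.103) (closed)

[2] `<path>` open polyline, #000000→cut S855 F727: (40.732,50.174) → (30.254,74.086) → (205.388,77.577) → (246.593,10.303)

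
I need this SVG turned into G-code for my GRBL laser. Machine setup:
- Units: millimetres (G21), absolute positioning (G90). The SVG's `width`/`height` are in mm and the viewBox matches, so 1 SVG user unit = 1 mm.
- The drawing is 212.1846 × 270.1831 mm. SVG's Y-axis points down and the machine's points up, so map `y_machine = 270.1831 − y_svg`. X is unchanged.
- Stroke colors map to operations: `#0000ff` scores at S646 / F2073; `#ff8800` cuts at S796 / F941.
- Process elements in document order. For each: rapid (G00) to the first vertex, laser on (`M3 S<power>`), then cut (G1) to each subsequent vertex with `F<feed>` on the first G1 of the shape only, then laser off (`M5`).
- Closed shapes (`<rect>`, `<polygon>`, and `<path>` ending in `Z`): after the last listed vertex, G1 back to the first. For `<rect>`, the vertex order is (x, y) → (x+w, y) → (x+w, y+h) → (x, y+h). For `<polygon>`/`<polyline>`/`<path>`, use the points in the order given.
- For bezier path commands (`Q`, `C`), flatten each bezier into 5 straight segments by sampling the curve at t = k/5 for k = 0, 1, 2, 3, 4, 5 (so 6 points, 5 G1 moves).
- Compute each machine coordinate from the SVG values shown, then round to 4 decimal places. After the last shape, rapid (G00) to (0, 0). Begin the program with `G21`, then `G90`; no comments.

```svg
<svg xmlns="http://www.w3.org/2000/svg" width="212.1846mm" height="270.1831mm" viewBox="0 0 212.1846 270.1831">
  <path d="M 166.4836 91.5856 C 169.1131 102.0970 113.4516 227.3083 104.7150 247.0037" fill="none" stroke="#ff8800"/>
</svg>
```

G21
G90
G00 X166.4836 Y178.5975
M3 S796
G1 X161.9081 Y160.2884 F941
G1 X148.3931 Y125.0217
G1 X130.9891 Y83.3677
G1 X114.7462 Y45.8968
G1 X104.7150 Y23.1794
M5
G00 X0.0000 Y0.0000

1 u = 1 mm; y_m = 270.1831 − y.

[1] `<path>` cubic bezier, #ff8800→cut S796 F941: (166.4836,178.5975) → (161.9081,160.2884) → (148.3931,125.0217) → (130.9891,83.3677) → (114.7462,45.8968) → (104.7150,23.1794)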